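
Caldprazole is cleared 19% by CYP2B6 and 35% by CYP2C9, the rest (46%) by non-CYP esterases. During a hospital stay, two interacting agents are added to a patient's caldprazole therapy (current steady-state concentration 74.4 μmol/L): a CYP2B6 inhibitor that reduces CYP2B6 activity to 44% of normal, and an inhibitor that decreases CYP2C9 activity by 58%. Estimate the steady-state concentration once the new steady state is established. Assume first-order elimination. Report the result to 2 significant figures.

CYP2B6: 0.19 × 0.44 = 0.0836
CYP2C9: 0.35 × 0.42 = 0.147
Other: 0.46 (unchanged)
CL_new/CL_old = 0.0836 + 0.147 + 0.46 = 0.6906.
Dividing the baseline by the relative clearance: 74.4 / 0.6906 = 1.1 × 10² μmol/L.

1.1 × 10² μmol/L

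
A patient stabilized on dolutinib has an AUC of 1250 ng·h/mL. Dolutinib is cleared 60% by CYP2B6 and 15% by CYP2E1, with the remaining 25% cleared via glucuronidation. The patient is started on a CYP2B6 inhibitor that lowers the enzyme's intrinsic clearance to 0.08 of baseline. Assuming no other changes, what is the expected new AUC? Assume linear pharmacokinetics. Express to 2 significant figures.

2.8 × 10³ ng·h/mL

The CYP2B6 pathway (60% of clearance) is reduced to 0.08× activity: 0.6 × 0.08 = 0.048.
CYP2E1 (15%) and the residual 25% are unaffected.
Relative clearance = 0.048 + 0.15 + 0.25 = 0.448.
AUC ∝ 1/CL, so new value = 1250 / 0.448 = 2.8 × 10³ ng·h/mL.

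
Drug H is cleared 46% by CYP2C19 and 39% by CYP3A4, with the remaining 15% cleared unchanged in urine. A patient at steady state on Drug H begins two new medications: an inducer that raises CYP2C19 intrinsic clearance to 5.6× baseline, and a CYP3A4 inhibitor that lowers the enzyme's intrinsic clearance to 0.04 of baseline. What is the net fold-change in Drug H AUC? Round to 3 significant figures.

The CYP2C19 pathway (46% of clearance) is boosted to 5.6× activity: 0.46 × 5.6 = 2.576.
The CYP3A4 pathway (39% of clearance) drops to 0.04× activity: 0.39 × 0.04 = 0.0156.
Non-CYP routes (15%) are unchanged.
CL_new/CL_old = 2.576 + 0.0156 + 0.15 = 2.7416.
Because AUC varies inversely with clearance, the combined effect is 1 / 2.7416 = 0.365.

0.365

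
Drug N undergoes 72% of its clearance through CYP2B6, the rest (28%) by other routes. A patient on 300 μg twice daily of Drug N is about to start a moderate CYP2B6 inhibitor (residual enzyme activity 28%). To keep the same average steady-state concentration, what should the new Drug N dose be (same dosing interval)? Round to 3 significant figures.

144 μg

The CYP2B6 pathway (72% of clearance) is reduced to 0.28× activity: 0.72 × 0.28 = 0.2016.
The remaining 28% of clearance is unaffected.
Relative clearance = 0.2016 + 0.28 = 0.4816.
Css,avg = (dose rate)/CL, so holding Css fixed requires dose ∝ CL: 300 × 0.4816 = 144 μg.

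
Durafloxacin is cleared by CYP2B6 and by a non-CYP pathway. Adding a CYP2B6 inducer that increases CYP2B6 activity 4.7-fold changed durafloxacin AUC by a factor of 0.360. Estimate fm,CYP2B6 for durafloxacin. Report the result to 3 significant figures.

Let fm be the CYP2B6 fraction. New clearance relative to baseline = fm × 4.7 + (1 − fm).
AUC ratio = 1 / (new CL fraction), so new CL fraction = 1 / 0.360 = 2.778.
fm × 4.7 + 1 − fm = 2.778  ⇒  fm × (4.7 − 1) = 1.778  ⇒  fm = 0.480.

0.480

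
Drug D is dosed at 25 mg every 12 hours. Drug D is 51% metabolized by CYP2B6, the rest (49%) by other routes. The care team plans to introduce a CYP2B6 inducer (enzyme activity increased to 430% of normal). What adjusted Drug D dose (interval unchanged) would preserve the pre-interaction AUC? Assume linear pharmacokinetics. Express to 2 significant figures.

67 mg

The CYP2B6 pathway (51% of clearance) is boosted to 4.3× activity: 0.51 × 4.3 = 2.193.
Non-CYP routes (49%) are unchanged.
CL_new/CL_old = 2.193 + 0.49 = 2.683.
Exposure is unchanged when dose changes in proportion to clearance. New dose = 25 mg × 2.683 = 67 mg.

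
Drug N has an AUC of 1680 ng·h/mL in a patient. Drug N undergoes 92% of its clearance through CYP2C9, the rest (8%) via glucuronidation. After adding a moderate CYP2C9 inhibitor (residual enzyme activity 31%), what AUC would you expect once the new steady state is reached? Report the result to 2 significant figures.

The CYP2C9 pathway (92% of clearance) is reduced to 0.31× activity: 0.92 × 0.31 = 0.2852.
The remaining 8% of clearance is unaffected.
Relative clearance = 0.2852 + 0.08 = 0.3652.
AUC ∝ 1/CL, so new value = 1680 / 0.3652 = 4.6 × 10³ ng·h/mL.

4.6 × 10³ ng·h/mL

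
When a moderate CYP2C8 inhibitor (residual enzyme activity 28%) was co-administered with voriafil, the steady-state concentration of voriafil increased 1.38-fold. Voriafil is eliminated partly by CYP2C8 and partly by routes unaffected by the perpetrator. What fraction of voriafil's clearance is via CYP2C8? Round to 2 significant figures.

0.38

Let x = fm,CYP2C8. Because steady-state concentration ∝ 1/CL, relative clearance fell to 1/1.38 = 0.7246.
Only the CYP2C8 route changed, so 0.7246 = x·0.28 + (1 − x), giving x = 0.38.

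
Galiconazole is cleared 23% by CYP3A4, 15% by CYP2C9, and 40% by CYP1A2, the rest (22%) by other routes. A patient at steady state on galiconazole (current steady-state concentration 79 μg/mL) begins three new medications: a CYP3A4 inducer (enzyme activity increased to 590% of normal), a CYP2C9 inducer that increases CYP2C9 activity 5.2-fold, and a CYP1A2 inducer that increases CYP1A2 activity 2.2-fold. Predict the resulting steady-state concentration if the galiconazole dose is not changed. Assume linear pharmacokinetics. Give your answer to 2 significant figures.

CYP3A4: 0.23 × 5.9 = 1.357
CYP2C9: 0.15 × 5.2 = 0.78
CYP1A2: 0.4 × 2.2 = 0.88
Other: 0.22 (unchanged)
Relative clearance = 1.357 + 0.78 + 0.88 + 0.22 = 3.237.
New steady-state concentration = 79 / 3.237 = 24 μg/mL (concentration scales inversely with clearance).

24 μg/mL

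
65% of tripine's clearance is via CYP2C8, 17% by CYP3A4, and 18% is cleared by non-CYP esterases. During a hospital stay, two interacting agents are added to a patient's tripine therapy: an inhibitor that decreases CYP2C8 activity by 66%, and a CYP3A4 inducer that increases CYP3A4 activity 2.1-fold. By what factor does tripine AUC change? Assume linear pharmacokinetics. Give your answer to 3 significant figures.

1.32

The CYP2C8 pathway (65% of clearance) drops to 0.34× activity: 0.65 × 0.34 = 0.221.
The CYP3A4 pathway (17% of clearance) is boosted to 2.1× activity: 0.17 × 2.1 = 0.357.
The remaining 18% of clearance is unaffected.
CL_new/CL_old = 0.221 + 0.357 + 0.18 = 0.758.
AUC ∝ 1/CL: fold-change = 1 / 0.758 = 1.32.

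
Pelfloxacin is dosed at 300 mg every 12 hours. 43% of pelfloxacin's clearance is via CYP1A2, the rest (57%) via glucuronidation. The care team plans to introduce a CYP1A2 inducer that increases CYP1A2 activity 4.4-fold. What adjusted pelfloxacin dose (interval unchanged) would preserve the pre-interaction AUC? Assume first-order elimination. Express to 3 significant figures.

The CYP1A2 pathway (43% of clearance) is boosted to 4.4× activity: 0.43 × 4.4 = 1.892.
Non-CYP routes (57%) are unchanged.
CL_new/CL_old = 1.892 + 0.57 = 2.462.
Css,avg = (dose rate)/CL, so holding Css fixed requires dose ∝ CL: 300 × 2.462 = 739 mg.

739 mg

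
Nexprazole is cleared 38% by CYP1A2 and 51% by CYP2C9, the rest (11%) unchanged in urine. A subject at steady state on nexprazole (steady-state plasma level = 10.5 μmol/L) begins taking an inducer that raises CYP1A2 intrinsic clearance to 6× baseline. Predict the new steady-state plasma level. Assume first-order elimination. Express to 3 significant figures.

3.62 μmol/L

CYP1A2: 0.38 × 6 = 2.28
CYP2C9: 0.51 (unchanged)
Other: 0.11 (unchanged)
CL_new/CL_old = 2.28 + 0.51 + 0.11 = 2.9.
With dosing unchanged, steady-state plasma level scales as 1/CL: 10.5 / 2.9 = 3.62 μmol/L.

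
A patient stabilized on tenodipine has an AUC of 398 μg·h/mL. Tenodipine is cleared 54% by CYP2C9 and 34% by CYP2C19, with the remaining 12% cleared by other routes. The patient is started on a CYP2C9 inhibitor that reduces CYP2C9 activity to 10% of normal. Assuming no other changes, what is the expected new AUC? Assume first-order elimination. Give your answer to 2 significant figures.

7.7 × 10² μg·h/mL

CYP2C9: 0.54 × 0.1 = 0.054
CYP2C19: 0.34 (unchanged)
Other: 0.12 (unchanged)
Relative clearance = 0.054 + 0.34 + 0.12 = 0.514.
AUC ∝ 1/CL, so new value = 398 / 0.514 = 7.7 × 10² μg·h/mL.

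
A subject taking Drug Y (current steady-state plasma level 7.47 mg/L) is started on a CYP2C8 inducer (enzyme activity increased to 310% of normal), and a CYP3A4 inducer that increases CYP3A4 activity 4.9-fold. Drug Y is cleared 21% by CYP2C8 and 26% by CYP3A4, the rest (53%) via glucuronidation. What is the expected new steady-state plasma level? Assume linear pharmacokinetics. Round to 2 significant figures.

3.0 mg/L

The CYP2C8 pathway (21% of clearance) rises to 3.1× activity: 0.21 × 3.1 = 0.651.
The CYP3A4 pathway (26% of clearance) rises to 4.9× activity: 0.26 × 4.9 = 1.274.
Non-CYP routes (53%) are unchanged.
Relative clearance = 0.651 + 1.274 + 0.53 = 2.455.
Dividing the baseline by the relative clearance: 7.47 / 2.455 = 3.0 mg/L.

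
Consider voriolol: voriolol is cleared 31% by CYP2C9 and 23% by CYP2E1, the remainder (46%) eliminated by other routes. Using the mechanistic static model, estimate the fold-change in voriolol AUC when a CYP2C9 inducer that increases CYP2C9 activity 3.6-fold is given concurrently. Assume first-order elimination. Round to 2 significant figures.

0.55

The CYP2C9 pathway (31% of clearance) increases to 3.6× activity: 0.31 × 3.6 = 1.116.
CYP2E1 (23%) and the residual 46% are unaffected.
Relative clearance = 1.116 + 0.23 + 0.46 = 1.806.
AUC ratio = CL_old/CL_new = 1 / 1.806 = 0.55.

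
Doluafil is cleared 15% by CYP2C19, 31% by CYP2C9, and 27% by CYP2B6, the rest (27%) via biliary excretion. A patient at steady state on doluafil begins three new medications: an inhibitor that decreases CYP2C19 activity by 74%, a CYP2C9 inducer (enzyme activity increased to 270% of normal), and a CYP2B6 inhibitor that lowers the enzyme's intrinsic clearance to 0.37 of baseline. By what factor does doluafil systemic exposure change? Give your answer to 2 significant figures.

0.80

CYP2C19: 0.15 × 0.26 = 0.039
CYP2C9: 0.31 × 2.7 = 0.837
CYP2B6: 0.27 × 0.37 = 0.0999
Other: 0.27 (unchanged)
CL_new/CL_old = 0.039 + 0.837 + 0.0999 + 0.27 = 1.2459.
Systemic exposure ∝ 1/CL: fold-change = 1 / 1.2459 = 0.80.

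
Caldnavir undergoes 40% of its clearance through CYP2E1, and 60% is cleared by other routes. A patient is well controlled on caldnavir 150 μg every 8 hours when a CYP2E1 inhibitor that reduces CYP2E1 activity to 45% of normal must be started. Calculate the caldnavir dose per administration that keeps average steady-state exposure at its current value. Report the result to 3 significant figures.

117 μg

CYP2E1: 0.4 × 0.45 = 0.18
Other: 0.6 (unchanged)
CL_new/CL_old = 0.18 + 0.6 = 0.78.
Exposure is unchanged when dose changes in proportion to clearance. New dose = 150 μg × 0.78 = 117 μg.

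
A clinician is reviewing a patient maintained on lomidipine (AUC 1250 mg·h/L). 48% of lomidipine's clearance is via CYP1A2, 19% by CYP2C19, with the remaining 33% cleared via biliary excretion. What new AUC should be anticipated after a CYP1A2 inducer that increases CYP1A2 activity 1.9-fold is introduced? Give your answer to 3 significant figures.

The CYP1A2 pathway (48% of clearance) rises to 1.9× activity: 0.48 × 1.9 = 0.912.
CYP2C19 (19%) and the residual 33% are unaffected.
CL_new/CL_old = 0.912 + 0.19 + 0.33 = 1.432.
New AUC = baseline ÷ relative clearance = 1250 / 1.432 = 873 mg·h/L.

873 mg·h/L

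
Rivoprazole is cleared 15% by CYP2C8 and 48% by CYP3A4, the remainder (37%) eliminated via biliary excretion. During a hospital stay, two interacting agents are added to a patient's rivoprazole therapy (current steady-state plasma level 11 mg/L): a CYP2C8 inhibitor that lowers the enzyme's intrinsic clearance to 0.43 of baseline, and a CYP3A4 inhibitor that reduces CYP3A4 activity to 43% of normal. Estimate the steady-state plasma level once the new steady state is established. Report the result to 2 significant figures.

The CYP2C8 pathway (15% of clearance) drops to 0.43× activity: 0.15 × 0.43 = 0.0645.
The CYP3A4 pathway (48% of clearance) falls to 0.43× activity: 0.48 × 0.43 = 0.2064.
The remaining 37% of clearance is unaffected.
New clearance relative to baseline: 0.0645 + 0.2064 + 0.37 = 0.6409.
New steady-state plasma level = 11 / 0.6409 = 17 mg/L (concentration scales inversely with clearance).

17 mg/L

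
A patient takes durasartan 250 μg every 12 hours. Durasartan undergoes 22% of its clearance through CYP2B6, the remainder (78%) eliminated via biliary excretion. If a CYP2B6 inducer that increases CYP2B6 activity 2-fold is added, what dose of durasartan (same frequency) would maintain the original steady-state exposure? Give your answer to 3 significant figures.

The CYP2B6 pathway (22% of clearance) is boosted to 2× activity: 0.22 × 2 = 0.44.
Non-CYP routes (78%) are unchanged.
Relative clearance = 0.44 + 0.78 = 1.22.
Css,avg = (dose rate)/CL, so holding Css fixed requires dose ∝ CL: 250 × 1.22 = 305 μg.

305 μg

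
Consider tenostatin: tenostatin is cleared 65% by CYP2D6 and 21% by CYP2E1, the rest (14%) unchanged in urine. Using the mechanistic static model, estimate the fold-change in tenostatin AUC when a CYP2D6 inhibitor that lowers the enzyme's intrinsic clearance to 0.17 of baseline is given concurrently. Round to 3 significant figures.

2.17

CYP2D6: 0.65 × 0.17 = 0.1105
CYP2E1: 0.21 (unchanged)
Other: 0.14 (unchanged)
Relative clearance = 0.1105 + 0.21 + 0.14 = 0.4605.
Since AUC ∝ 1/CL, the ratio is 1 / 0.4605 = 2.17.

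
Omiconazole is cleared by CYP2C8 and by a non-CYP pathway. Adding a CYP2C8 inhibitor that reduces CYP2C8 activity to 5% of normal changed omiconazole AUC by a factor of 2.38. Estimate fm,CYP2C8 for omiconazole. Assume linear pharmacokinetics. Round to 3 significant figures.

Write x for the fraction cleared via CYP2C8. The observed AUC change means clearance fell to 1/2.38 = 0.4202 of baseline.
Only the CYP2C8 route changed, so 0.4202 = x·0.05 + (1 − x), giving x = 0.610.

0.610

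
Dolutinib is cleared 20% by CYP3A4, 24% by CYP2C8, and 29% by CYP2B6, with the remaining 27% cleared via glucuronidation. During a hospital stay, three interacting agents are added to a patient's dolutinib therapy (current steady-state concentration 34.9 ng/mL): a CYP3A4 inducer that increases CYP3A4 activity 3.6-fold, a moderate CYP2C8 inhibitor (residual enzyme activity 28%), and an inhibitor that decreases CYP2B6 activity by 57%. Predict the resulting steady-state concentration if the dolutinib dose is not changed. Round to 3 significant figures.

29.5 ng/mL

CYP3A4: 0.2 × 3.6 = 0.72
CYP2C8: 0.24 × 0.28 = 0.0672
CYP2B6: 0.29 × 0.43 = 0.1247
Other: 0.27 (unchanged)
CL_new/CL_old = 0.72 + 0.0672 + 0.1247 + 0.27 = 1.1819.
New steady-state concentration = 34.9 / 1.1819 = 29.5 ng/mL (concentration scales inversely with clearance).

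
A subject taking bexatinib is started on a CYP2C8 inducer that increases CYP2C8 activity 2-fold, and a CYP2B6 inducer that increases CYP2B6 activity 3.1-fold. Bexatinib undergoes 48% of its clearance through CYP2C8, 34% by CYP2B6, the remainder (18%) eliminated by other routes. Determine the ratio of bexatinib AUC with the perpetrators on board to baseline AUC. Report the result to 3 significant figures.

0.456

CYP2C8: 0.48 × 2 = 0.96
CYP2B6: 0.34 × 3.1 = 1.054
Other: 0.18 (unchanged)
Relative clearance = 0.96 + 1.054 + 0.18 = 2.194.
AUC ∝ 1/CL: fold-change = 1 / 2.194 = 0.456.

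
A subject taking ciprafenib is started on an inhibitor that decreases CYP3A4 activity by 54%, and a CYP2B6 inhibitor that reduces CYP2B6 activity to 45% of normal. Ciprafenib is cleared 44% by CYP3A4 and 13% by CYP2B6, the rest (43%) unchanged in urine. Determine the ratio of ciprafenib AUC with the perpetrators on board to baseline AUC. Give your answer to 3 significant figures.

The CYP3A4 pathway (44% of clearance) is reduced to 0.46× activity: 0.44 × 0.46 = 0.2024.
The CYP2B6 pathway (13% of clearance) drops to 0.45× activity: 0.13 × 0.45 = 0.0585.
Non-CYP routes (43%) are unchanged.
New clearance relative to baseline: 0.2024 + 0.0585 + 0.43 = 0.6909.
Because AUC varies inversely with clearance, the combined effect is 1 / 0.6909 = 1.45.

1.45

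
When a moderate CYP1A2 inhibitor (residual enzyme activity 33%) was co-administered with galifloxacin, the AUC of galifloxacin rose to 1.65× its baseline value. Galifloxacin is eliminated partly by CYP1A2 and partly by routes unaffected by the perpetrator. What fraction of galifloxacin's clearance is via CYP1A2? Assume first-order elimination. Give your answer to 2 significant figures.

CL'/CL = 1 / 1.65 = 0.6061
0.33·fm + (1 − fm) = 0.6061
fm = (0.6061 − 1) / (0.33 − 1) = 0.59

0.59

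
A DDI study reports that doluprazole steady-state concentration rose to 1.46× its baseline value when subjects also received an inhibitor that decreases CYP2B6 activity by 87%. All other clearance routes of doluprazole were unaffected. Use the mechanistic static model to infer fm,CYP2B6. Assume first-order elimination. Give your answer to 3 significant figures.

CL'/CL = 1 / 1.46 = 0.6849
0.13·fm + (1 − fm) = 0.6849
fm = (0.6849 − 1) / (0.13 − 1) = 0.362

0.362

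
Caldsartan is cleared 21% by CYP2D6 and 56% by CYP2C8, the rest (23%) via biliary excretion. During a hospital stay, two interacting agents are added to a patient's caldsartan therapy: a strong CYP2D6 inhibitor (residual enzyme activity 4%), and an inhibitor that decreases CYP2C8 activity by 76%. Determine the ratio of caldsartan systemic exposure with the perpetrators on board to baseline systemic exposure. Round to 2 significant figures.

2.7

The CYP2D6 pathway (21% of clearance) is reduced to 0.04× activity: 0.21 × 0.04 = 0.0084.
The CYP2C8 pathway (56% of clearance) drops to 0.24× activity: 0.56 × 0.24 = 0.1344.
The remaining 23% of clearance is unaffected.
New clearance relative to baseline: 0.0084 + 0.1344 + 0.23 = 0.3728.
Net systemic exposure ratio = 1 / 0.3728 = 2.7.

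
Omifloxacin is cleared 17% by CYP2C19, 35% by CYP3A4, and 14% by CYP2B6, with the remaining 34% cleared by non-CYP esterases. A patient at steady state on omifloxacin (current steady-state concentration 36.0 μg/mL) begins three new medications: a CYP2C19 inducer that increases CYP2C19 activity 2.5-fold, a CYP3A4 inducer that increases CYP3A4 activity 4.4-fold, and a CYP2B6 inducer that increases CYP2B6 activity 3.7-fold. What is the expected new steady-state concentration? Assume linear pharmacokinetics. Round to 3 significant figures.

12.8 μg/mL

The CYP2C19 pathway (17% of clearance) is boosted to 2.5× activity: 0.17 × 2.5 = 0.425.
The CYP3A4 pathway (35% of clearance) increases to 4.4× activity: 0.35 × 4.4 = 1.54.
The CYP2B6 pathway (14% of clearance) rises to 3.7× activity: 0.14 × 3.7 = 0.518.
Non-CYP routes (34%) are unchanged.
CL_new/CL_old = 0.425 + 1.54 + 0.518 + 0.34 = 2.823.
Steady-state concentration ∝ 1/CL: new value = 36.0 / 2.823 = 12.8 μg/mL.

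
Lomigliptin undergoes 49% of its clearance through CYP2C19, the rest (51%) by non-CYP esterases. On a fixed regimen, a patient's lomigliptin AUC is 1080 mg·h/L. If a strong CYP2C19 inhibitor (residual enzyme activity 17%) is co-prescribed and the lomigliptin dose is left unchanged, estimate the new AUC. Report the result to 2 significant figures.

1.8 × 10³ mg·h/L

The CYP2C19 pathway (49% of clearance) is reduced to 0.17× activity: 0.49 × 0.17 = 0.0833.
Non-CYP routes (51%) are unchanged.
CL_new/CL_old = 0.0833 + 0.51 = 0.5933.
AUC ∝ 1/CL, so new value = 1080 / 0.5933 = 1.8 × 10³ mg·h/L.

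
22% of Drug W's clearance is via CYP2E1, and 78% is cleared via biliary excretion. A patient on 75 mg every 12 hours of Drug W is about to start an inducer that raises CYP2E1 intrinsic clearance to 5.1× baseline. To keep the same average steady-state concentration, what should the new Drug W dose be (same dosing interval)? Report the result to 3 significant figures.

The CYP2E1 pathway (22% of clearance) is boosted to 5.1× activity: 0.22 × 5.1 = 1.122.
Non-CYP routes (78%) are unchanged.
CL_new/CL_old = 1.122 + 0.78 = 1.902.
Css,avg = (dose rate)/CL, so holding Css fixed requires dose ∝ CL: 75 × 1.902 = 143 mg.

143 mg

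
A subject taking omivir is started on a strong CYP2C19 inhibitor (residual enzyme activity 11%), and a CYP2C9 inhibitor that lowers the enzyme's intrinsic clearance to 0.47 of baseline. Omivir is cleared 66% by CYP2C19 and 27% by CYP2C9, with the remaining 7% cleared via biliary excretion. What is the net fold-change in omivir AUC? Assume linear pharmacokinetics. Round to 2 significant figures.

3.7

The CYP2C19 pathway (66% of clearance) drops to 0.11× activity: 0.66 × 0.11 = 0.0726.
The CYP2C9 pathway (27% of clearance) drops to 0.47× activity: 0.27 × 0.47 = 0.1269.
Non-CYP routes (7%) are unchanged.
New clearance relative to baseline: 0.0726 + 0.1269 + 0.07 = 0.2695.
Because AUC varies inversely with clearance, the combined effect is 1 / 0.2695 = 3.7.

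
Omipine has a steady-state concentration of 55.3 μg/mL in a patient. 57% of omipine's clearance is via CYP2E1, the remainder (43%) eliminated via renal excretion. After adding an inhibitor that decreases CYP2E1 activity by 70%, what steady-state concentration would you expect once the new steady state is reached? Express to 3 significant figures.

The CYP2E1 pathway (57% of clearance) drops to 0.3× activity: 0.57 × 0.3 = 0.171.
Non-CYP routes (43%) are unchanged.
Relative clearance = 0.171 + 0.43 = 0.601.
Steady-state concentration ∝ 1/CL, so new value = 55.3 / 0.601 = 92.0 μg/mL.

92.0 μg/mL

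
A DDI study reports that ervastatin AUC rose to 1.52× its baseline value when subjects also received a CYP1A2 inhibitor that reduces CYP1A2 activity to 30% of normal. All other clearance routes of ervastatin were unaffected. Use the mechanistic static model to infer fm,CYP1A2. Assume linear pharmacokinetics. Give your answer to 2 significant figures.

Let fm be the CYP1A2 fraction. New clearance relative to baseline = fm × 0.3 + (1 − fm).
AUC ratio = 1 / (new CL fraction), so new CL fraction = 1 / 1.52 = 0.6579.
fm × 0.3 + 1 − fm = 0.6579  ⇒  fm × (0.3 − 1) = −0.3421  ⇒  fm = 0.49.

0.49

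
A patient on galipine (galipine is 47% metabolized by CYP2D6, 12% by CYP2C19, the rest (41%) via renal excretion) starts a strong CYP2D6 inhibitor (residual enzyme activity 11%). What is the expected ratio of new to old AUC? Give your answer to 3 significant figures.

1.72

CYP2D6: 0.47 × 0.11 = 0.0517
CYP2C19: 0.12 (unchanged)
Other: 0.41 (unchanged)
CL_new/CL_old = 0.0517 + 0.12 + 0.41 = 0.5817.
AUC ratio = CL_old/CL_new = 1 / 0.5817 = 1.72.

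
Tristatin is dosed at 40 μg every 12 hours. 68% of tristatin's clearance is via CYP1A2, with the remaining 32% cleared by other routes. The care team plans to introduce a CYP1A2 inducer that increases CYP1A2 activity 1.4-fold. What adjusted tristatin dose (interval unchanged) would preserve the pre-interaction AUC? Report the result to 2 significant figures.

51 μg

CYP1A2: 0.68 × 1.4 = 0.952
Other: 0.32 (unchanged)
New clearance relative to baseline: 0.952 + 0.32 = 1.272.
Exposure is unchanged when dose changes in proportion to clearance. New dose = 40 μg × 1.272 = 51 μg.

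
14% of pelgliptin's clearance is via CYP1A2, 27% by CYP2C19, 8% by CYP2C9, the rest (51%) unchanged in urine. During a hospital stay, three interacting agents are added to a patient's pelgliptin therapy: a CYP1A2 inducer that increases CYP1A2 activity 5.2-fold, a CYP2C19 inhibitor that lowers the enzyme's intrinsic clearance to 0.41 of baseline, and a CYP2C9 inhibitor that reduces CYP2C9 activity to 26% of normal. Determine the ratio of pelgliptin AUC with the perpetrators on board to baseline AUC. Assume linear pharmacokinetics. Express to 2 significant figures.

The CYP1A2 pathway (14% of clearance) increases to 5.2× activity: 0.14 × 5.2 = 0.728.
The CYP2C19 pathway (27% of clearance) drops to 0.41× activity: 0.27 × 0.41 = 0.1107.
The CYP2C9 pathway (8% of clearance) drops to 0.26× activity: 0.08 × 0.26 = 0.0208.
The remaining 51% of clearance is unaffected.
Relative clearance = 0.728 + 0.1107 + 0.0208 + 0.51 = 1.3695.
AUC ∝ 1/CL: fold-change = 1 / 1.3695 = 0.73.

0.73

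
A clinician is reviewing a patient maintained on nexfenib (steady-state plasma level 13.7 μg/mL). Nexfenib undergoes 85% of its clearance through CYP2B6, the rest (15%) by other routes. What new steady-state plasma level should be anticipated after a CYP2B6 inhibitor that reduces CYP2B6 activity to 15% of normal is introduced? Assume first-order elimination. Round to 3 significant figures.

49.4 μg/mL

CYP2B6: 0.85 × 0.15 = 0.1275
Other: 0.15 (unchanged)
CL_new/CL_old = 0.1275 + 0.15 = 0.2775.
Steady-state plasma level ∝ 1/CL, so new value = 13.7 / 0.2775 = 49.4 μg/mL.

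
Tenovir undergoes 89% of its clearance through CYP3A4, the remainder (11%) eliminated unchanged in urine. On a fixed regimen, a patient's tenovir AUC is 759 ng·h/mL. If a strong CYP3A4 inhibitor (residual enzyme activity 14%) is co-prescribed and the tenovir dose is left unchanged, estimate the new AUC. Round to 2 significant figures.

3.2 × 10³ ng·h/mL

The CYP3A4 pathway (89% of clearance) is reduced to 0.14× activity: 0.89 × 0.14 = 0.1246.
Non-CYP routes (11%) are unchanged.
Relative clearance = 0.1246 + 0.11 = 0.2346.
With dosing unchanged, AUC scales as 1/CL: 759 / 0.2346 = 3.2 × 10³ ng·h/mL.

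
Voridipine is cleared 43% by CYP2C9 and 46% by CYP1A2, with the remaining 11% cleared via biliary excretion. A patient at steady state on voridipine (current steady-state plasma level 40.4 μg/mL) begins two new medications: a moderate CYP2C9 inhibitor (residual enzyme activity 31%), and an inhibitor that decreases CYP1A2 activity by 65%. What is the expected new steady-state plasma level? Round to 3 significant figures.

CYP2C9: 0.43 × 0.31 = 0.1333
CYP1A2: 0.46 × 0.35 = 0.161
Other: 0.11 (unchanged)
Relative clearance = 0.1333 + 0.161 + 0.11 = 0.4043.
New steady-state plasma level = 40.4 / 0.4043 = 99.9 μg/mL (concentration scales inversely with clearance).

99.9 μg/mL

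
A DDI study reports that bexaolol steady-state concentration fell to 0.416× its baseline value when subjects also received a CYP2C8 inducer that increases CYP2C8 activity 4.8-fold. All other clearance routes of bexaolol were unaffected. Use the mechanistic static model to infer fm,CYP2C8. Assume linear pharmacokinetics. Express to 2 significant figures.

CL'/CL = 1 / 0.416 = 2.404
4.8·fm + (1 − fm) = 2.404
fm = (2.404 − 1) / (4.8 − 1) = 0.37

0.37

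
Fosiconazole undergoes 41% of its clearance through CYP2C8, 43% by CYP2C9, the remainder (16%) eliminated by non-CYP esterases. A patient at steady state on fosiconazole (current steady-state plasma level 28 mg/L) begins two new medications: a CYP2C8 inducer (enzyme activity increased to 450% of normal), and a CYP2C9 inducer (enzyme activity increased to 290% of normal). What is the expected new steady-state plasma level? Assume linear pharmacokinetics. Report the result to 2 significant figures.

8.6 mg/L

The CYP2C8 pathway (41% of clearance) rises to 4.5× activity: 0.41 × 4.5 = 1.845.
The CYP2C9 pathway (43% of clearance) is boosted to 2.9× activity: 0.43 × 2.9 = 1.247.
Non-CYP routes (16%) are unchanged.
New clearance relative to baseline: 1.845 + 1.247 + 0.16 = 3.252.
Steady-state plasma level ∝ 1/CL: new value = 28 / 3.252 = 8.6 mg/L.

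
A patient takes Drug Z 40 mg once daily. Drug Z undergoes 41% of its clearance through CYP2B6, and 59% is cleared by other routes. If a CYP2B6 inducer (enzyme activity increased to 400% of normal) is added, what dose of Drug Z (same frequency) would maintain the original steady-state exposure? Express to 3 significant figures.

89.2 mg

The CYP2B6 pathway (41% of clearance) is boosted to 4× activity: 0.41 × 4 = 1.64.
Non-CYP routes (59%) are unchanged.
Relative clearance = 1.64 + 0.59 = 2.23.
Exposure is unchanged when dose changes in proportion to clearance. New dose = 40 mg × 2.23 = 89.2 mg.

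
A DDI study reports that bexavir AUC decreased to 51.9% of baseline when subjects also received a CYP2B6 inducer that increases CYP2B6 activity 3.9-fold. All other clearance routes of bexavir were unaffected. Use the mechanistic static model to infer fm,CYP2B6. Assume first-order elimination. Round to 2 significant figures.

0.32

Write x for the fraction cleared via CYP2B6. The observed AUC change means clearance rose to 1/0.519 = 1.927 of baseline.
Setting x·3.9 + (1 − x) = 1.927 and solving: x = (1.927 − 1)/(3.9 − 1) = 0.32.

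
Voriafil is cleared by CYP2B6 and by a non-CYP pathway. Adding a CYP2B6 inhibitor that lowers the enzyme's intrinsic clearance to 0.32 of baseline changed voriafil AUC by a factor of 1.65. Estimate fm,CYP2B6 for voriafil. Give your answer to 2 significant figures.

0.58

Let x = fm,CYP2B6. Because AUC ∝ 1/CL, relative clearance fell to 1/1.65 = 0.6061.
Setting x·0.32 + (1 − x) = 0.6061 and solving: x = (0.6061 − 1)/(0.32 − 1) = 0.58.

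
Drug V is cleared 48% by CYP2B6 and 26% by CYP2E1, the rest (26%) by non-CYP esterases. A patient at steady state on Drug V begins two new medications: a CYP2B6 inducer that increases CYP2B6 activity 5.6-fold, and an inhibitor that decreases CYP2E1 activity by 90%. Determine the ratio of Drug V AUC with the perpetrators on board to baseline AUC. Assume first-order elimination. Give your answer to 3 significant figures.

CYP2B6: 0.48 × 5.6 = 2.688
CYP2E1: 0.26 × 0.1 = 0.026
Other: 0.26 (unchanged)
Relative clearance = 2.688 + 0.026 + 0.26 = 2.974.
AUC ∝ 1/CL: fold-change = 1 / 2.974 = 0.336.

0.336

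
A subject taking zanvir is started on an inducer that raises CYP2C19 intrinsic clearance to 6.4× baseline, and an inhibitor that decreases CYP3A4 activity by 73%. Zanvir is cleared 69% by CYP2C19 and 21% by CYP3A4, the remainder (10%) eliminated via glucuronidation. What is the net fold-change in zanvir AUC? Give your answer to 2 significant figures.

The CYP2C19 pathway (69% of clearance) is boosted to 6.4× activity: 0.69 × 6.4 = 4.416.
The CYP3A4 pathway (21% of clearance) is reduced to 0.27× activity: 0.21 × 0.27 = 0.0567.
Non-CYP routes (10%) are unchanged.
CL_new/CL_old = 4.416 + 0.0567 + 0.1 = 4.5727.
Net AUC ratio = 1 / 4.5727 = 0.22.

0.22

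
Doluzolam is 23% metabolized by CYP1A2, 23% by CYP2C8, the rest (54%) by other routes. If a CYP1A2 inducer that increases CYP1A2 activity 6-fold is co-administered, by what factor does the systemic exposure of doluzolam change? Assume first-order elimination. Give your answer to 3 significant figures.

0.465

The CYP1A2 pathway (23% of clearance) rises to 6× activity: 0.23 × 6 = 1.38.
CYP2C8 (23%) and the residual 54% are unaffected.
CL_new/CL_old = 1.38 + 0.23 + 0.54 = 2.15.
Systemic exposure is inversely proportional to clearance, so the fold-change is 1 / 2.15 = 0.465.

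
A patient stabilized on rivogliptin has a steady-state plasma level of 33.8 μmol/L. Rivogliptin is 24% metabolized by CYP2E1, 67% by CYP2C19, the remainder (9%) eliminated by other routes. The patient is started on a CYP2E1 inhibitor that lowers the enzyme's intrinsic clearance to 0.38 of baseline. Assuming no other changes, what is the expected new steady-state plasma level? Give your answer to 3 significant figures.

CYP2E1: 0.24 × 0.38 = 0.0912
CYP2C19: 0.67 (unchanged)
Other: 0.09 (unchanged)
CL_new/CL_old = 0.0912 + 0.67 + 0.09 = 0.8512.
Steady-state plasma level ∝ 1/CL, so new value = 33.8 / 0.8512 = 39.7 μmol/L.

39.7 μmol/L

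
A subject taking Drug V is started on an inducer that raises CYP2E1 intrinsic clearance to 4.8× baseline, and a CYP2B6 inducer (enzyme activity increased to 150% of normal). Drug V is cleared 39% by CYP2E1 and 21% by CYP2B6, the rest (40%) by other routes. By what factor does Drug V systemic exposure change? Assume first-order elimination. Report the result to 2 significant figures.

0.39

The CYP2E1 pathway (39% of clearance) increases to 4.8× activity: 0.39 × 4.8 = 1.872.
The CYP2B6 pathway (21% of clearance) rises to 1.5× activity: 0.21 × 1.5 = 0.315.
The remaining 40% of clearance is unaffected.
Relative clearance = 1.872 + 0.315 + 0.4 = 2.587.
Systemic exposure ∝ 1/CL: fold-change = 1 / 2.587 = 0.39.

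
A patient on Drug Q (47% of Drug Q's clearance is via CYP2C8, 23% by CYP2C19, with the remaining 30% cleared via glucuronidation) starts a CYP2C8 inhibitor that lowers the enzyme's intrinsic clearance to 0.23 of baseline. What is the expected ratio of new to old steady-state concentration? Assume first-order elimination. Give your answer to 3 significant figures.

1.57

The CYP2C8 pathway (47% of clearance) is reduced to 0.23× activity: 0.47 × 0.23 = 0.1081.
CYP2C19 (23%) and the residual 30% are unaffected.
New clearance relative to baseline: 0.1081 + 0.23 + 0.3 = 0.6381.
Since steady-state concentration ∝ 1/CL, the ratio is 1 / 0.6381 = 1.57.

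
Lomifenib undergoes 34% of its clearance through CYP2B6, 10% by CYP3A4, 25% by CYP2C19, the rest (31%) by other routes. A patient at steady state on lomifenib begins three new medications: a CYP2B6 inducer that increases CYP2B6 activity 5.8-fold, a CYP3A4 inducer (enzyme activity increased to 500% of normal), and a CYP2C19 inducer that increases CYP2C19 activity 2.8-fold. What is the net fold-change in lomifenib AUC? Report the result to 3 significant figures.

CYP2B6: 0.34 × 5.8 = 1.972
CYP3A4: 0.1 × 5 = 0.5
CYP2C19: 0.25 × 2.8 = 0.7
Other: 0.31 (unchanged)
Relative clearance = 1.972 + 0.5 + 0.7 + 0.31 = 3.482.
AUC ∝ 1/CL: fold-change = 1 / 3.482 = 0.287.

0.287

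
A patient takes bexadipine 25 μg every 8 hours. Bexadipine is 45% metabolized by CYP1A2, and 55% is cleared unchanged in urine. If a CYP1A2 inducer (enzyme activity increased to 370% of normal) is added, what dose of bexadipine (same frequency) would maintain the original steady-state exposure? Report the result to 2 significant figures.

55 μg

CYP1A2: 0.45 × 3.7 = 1.665
Other: 0.55 (unchanged)
CL_new/CL_old = 1.665 + 0.55 = 2.215.
To maintain the same steady-state level, dose must scale with clearance: new dose = 25 × 2.215 = 55 μg.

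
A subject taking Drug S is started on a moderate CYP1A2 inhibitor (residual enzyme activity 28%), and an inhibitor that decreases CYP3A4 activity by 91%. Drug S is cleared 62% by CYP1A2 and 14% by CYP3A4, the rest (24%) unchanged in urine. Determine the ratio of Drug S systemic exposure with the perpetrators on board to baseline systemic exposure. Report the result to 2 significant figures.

2.3

The CYP1A2 pathway (62% of clearance) falls to 0.28× activity: 0.62 × 0.28 = 0.1736.
The CYP3A4 pathway (14% of clearance) drops to 0.09× activity: 0.14 × 0.09 = 0.0126.
The remaining 24% of clearance is unaffected.
CL_new/CL_old = 0.1736 + 0.0126 + 0.24 = 0.4262.
Systemic exposure ∝ 1/CL: fold-change = 1 / 0.4262 = 2.3.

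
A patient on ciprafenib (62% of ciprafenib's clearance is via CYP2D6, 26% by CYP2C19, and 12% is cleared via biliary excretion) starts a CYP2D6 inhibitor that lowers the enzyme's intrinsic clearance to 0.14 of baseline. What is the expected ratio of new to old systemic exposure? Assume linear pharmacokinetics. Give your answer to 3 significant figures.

2.14

The CYP2D6 pathway (62% of clearance) drops to 0.14× activity: 0.62 × 0.14 = 0.0868.
CYP2C19 (26%) and the residual 12% are unaffected.
CL_new/CL_old = 0.0868 + 0.26 + 0.12 = 0.4668.
Since systemic exposure ∝ 1/CL, the ratio is 1 / 0.4668 = 2.14.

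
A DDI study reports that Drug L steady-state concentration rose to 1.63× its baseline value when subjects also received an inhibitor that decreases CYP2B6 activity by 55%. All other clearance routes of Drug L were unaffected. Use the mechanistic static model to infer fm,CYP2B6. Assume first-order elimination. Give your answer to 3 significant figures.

0.703

CL'/CL = 1 / 1.63 = 0.6135
0.45·fm + (1 − fm) = 0.6135
fm = (0.6135 − 1) / (0.45 − 1) = 0.703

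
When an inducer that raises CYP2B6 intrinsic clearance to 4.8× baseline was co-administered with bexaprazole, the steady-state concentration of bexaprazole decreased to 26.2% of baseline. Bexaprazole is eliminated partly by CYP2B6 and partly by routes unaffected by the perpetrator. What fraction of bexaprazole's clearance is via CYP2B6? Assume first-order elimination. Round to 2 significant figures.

0.74

Call the CYP2B6 fraction fm. After the interaction, CL_new/CL_old = fm × 4.8 + (1 − fm).
Steady-state concentration ratio = 1 / (new CL fraction), so new CL fraction = 1 / 0.262 = 3.817.
fm × 4.8 + 1 − fm = 3.817  ⇒  fm × (4.8 − 1) = 2.817  ⇒  fm = 0.74.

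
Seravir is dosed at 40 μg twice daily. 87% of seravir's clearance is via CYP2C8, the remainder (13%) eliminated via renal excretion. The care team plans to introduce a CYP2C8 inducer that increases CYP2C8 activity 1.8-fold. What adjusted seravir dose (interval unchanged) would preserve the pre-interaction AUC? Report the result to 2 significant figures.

68 μg

The CYP2C8 pathway (87% of clearance) rises to 1.8× activity: 0.87 × 1.8 = 1.566.
Non-CYP routes (13%) are unchanged.
New clearance relative to baseline: 1.566 + 0.13 = 1.696.
Css,avg = (dose rate)/CL, so holding Css fixed requires dose ∝ CL: 40 × 1.696 = 68 μg.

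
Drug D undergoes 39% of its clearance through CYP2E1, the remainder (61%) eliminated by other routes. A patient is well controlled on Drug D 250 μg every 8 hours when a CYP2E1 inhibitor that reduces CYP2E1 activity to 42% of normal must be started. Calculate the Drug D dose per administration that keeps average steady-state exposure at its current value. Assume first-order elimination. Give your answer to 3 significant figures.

The CYP2E1 pathway (39% of clearance) is reduced to 0.42× activity: 0.39 × 0.42 = 0.1638.
The remaining 61% of clearance is unaffected.
Relative clearance = 0.1638 + 0.61 = 0.7738.
Exposure is unchanged when dose changes in proportion to clearance. New dose = 250 μg × 0.7738 = 193 μg.

193 μg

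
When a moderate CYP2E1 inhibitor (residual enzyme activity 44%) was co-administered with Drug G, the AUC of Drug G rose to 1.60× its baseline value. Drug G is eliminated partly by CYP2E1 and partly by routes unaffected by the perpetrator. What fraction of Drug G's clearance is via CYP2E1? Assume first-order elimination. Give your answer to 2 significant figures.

Let x = fm,CYP2E1. Because AUC ∝ 1/CL, relative clearance fell to 1/1.60 = 0.625.
Setting x·0.44 + (1 − x) = 0.625 and solving: x = (0.625 − 1)/(0.44 − 1) = 0.67.

0.67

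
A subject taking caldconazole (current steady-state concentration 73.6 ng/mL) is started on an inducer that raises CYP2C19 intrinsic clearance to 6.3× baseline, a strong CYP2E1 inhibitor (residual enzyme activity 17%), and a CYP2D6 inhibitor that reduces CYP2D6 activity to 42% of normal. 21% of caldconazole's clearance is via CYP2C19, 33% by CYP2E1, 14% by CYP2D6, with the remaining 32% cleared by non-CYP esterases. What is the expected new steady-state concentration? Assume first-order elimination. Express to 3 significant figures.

41.9 ng/mL

CYP2C19: 0.21 × 6.3 = 1.323
CYP2E1: 0.33 × 0.17 = 0.0561
CYP2D6: 0.14 × 0.42 = 0.0588
Other: 0.32 (unchanged)
CL_new/CL_old = 1.323 + 0.0561 + 0.0588 + 0.32 = 1.7579.
Steady-state concentration ∝ 1/CL: new value = 73.6 / 1.7579 = 41.9 ng/mL.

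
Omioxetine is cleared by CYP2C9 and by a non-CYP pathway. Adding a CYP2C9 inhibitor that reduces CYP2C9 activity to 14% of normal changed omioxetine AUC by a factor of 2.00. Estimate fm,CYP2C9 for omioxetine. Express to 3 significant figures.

0.581

CL'/CL = 1 / 2.00 = 0.5
0.14·fm + (1 − fm) = 0.5
fm = (0.5 − 1) / (0.14 − 1) = 0.581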